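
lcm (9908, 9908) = 9908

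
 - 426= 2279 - 2705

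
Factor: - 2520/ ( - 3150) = 4/5 = 2^2*5^( - 1) 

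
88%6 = 4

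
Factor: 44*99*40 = 2^5*3^2*5^1*11^2= 174240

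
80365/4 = 20091 + 1/4=   20091.25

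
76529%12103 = 3911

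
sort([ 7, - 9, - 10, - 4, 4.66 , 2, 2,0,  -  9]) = [-10,-9, -9,-4, 0,  2, 2,4.66, 7]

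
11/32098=1/2918 = 0.00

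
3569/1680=3569/1680 = 2.12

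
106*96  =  10176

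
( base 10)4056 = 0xfd8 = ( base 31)46q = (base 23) 7F8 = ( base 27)5F6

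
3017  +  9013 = 12030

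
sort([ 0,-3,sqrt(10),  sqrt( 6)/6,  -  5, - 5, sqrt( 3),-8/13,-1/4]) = [ - 5,- 5,  -  3, - 8/13, - 1/4, 0, sqrt ( 6 ) /6, sqrt( 3),  sqrt( 10) ]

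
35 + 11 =46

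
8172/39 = 209 + 7/13 =209.54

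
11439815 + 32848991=44288806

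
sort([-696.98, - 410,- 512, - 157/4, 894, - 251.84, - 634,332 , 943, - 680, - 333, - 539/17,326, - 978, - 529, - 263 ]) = [  -  978, - 696.98, - 680, - 634,  -  529, - 512,-410, - 333, -263,  -  251.84, - 157/4, - 539/17, 326,332, 894, 943 ]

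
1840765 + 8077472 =9918237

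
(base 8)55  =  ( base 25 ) 1K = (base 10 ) 45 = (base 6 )113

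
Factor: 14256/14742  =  88/91 =2^3*7^(-1) * 11^1*13^( - 1 )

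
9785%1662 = 1475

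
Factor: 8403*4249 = 35704347 = 3^1*7^1  *607^1*2801^1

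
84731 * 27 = 2287737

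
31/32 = 31/32 = 0.97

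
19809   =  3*6603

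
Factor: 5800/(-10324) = -2^1*5^2*89^(-1) = -50/89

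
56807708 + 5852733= 62660441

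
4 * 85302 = 341208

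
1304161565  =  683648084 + 620513481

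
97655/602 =162 + 131/602 =162.22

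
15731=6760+8971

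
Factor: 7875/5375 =63/43 = 3^2*7^1 * 43^(-1 )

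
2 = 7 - 5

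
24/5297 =24/5297 = 0.00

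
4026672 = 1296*3107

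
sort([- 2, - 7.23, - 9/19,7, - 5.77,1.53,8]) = [ - 7.23,- 5.77, - 2,- 9/19 , 1.53,7,8 ]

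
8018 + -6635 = 1383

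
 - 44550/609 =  - 74 +172/203 = - 73.15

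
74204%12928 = 9564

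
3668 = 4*917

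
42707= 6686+36021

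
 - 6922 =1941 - 8863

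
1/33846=1/33846 = 0.00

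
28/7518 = 2/537 = 0.00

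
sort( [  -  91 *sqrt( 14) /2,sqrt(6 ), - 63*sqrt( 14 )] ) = [- 63*sqrt(14), - 91*sqrt( 14) /2, sqrt( 6)] 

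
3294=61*54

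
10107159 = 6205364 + 3901795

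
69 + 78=147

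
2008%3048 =2008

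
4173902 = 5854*713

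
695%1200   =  695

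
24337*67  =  1630579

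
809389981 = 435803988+373585993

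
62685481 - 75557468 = -12871987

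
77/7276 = 77/7276 =0.01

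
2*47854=95708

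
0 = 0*10333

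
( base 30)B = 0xb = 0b1011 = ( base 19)b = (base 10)11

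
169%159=10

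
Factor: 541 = 541^1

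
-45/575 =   -  9/115 = -  0.08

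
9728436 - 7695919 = 2032517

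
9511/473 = 9511/473 = 20.11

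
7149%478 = 457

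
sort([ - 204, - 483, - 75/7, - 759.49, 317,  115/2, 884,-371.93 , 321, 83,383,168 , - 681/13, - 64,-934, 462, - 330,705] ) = [- 934,-759.49, - 483, - 371.93, - 330,-204,- 64 ,- 681/13, - 75/7,115/2,  83,168, 317 , 321,  383, 462 , 705,884]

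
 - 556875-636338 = - 1193213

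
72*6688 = 481536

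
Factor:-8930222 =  - 2^1*7^1*637873^1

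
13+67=80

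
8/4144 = 1/518 = 0.00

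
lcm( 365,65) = 4745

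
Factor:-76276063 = - 53^1 * 1439171^1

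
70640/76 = 17660/19 = 929.47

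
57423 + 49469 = 106892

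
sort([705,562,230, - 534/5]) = [  -  534/5, 230, 562, 705 ]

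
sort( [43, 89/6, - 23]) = [ - 23, 89/6, 43 ]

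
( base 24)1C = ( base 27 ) 19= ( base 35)11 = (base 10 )36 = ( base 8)44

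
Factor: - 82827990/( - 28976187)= 27609330/9658729 = 2^1*3^1*5^1*7^1*73^1*443^(  -  1)*1801^1*21803^(-1)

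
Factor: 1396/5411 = 2^2 *7^(-1 )*349^1*773^(-1 ) 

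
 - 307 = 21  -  328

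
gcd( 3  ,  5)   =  1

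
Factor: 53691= 3^1*11^1*1627^1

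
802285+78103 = 880388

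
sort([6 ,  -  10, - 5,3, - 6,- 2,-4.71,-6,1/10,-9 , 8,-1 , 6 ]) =[ - 10, - 9, -6, - 6,-5,-4.71, - 2 ,  -  1,1/10,3,6,6,8]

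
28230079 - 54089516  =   - 25859437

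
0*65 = 0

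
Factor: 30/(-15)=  - 2^1 = -2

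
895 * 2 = 1790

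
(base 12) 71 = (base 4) 1111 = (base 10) 85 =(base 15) 5a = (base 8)125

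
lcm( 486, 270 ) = 2430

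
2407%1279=1128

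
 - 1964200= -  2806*700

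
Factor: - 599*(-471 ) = 3^1*157^1  *599^1 = 282129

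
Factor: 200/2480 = 2^( - 1)*5^1*31^( - 1 )  =  5/62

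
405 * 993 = 402165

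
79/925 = 79/925= 0.09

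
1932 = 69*28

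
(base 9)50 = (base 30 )1F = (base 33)1c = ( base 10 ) 45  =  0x2D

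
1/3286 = 1/3286 = 0.00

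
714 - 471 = 243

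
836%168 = 164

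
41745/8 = 5218 + 1/8 = 5218.12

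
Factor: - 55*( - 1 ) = 55= 5^1*11^1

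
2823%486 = 393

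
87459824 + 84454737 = 171914561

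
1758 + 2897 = 4655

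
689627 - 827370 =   -  137743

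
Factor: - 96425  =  - 5^2 *7^1*19^1*29^1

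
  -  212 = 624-836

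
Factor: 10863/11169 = 71^1*73^(  -  1 ) = 71/73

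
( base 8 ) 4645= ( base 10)2469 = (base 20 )639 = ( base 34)24L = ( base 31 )2hk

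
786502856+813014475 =1599517331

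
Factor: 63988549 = 337^1 * 189877^1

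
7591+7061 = 14652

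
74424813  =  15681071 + 58743742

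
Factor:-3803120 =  - 2^4*5^1 * 137^1*347^1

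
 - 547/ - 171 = 3 +34/171 = 3.20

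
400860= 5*80172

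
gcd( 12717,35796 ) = 471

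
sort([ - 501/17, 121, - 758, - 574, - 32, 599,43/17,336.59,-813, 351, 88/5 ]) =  [-813, - 758, - 574, - 32, - 501/17,43/17,88/5, 121, 336.59, 351, 599 ]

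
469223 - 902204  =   - 432981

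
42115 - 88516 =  - 46401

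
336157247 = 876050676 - 539893429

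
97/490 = 97/490 = 0.20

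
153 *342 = 52326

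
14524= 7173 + 7351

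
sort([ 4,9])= [4,9] 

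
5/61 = 5/61 = 0.08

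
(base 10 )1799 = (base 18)59H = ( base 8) 3407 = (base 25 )2lo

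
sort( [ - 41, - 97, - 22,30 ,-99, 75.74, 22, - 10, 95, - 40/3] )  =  [ - 99, - 97, - 41,-22,- 40/3, - 10,22, 30, 75.74, 95]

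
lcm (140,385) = 1540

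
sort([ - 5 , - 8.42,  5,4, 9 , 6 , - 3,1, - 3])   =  [  -  8.42,- 5,-3, - 3,1,  4,  5 , 6, 9]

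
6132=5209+923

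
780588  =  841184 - 60596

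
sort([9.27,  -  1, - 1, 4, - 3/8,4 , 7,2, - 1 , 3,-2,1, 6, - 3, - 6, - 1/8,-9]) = [ - 9 , - 6, - 3, - 2,-1, - 1, - 1, - 3/8,- 1/8, 1,2,3,4,  4, 6,7,9.27 ]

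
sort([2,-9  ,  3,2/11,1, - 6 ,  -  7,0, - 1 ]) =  [-9, - 7,-6,-1,0,2/11, 1, 2,  3] 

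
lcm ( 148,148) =148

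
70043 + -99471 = -29428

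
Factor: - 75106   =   - 2^1*17^1*47^2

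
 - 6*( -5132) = 30792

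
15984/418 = 38  +  50/209 = 38.24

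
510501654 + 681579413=1192081067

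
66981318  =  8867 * 7554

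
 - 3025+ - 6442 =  - 9467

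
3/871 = 3/871  =  0.00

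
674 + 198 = 872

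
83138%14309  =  11593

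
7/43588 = 7/43588=   0.00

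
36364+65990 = 102354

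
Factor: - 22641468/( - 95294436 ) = 1886789/7941203 = 89^(-1)*241^1*7829^1 * 89227^(-1 ) 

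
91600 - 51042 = 40558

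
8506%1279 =832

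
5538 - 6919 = -1381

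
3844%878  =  332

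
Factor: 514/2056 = 1/4 = 2^( - 2 )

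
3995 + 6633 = 10628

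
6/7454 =3/3727 = 0.00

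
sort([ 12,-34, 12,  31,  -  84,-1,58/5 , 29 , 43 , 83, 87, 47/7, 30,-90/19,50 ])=[ - 84 ,  -  34, -90/19, - 1, 47/7 , 58/5, 12,12,29,30, 31,43,50,83,  87]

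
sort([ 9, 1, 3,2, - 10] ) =[ - 10,1, 2, 3 , 9 ]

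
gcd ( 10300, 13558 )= 2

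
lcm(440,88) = 440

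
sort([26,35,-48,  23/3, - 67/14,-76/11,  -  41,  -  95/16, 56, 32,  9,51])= [ - 48, - 41, - 76/11, -95/16, - 67/14, 23/3, 9, 26, 32, 35,51, 56]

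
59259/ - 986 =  - 61 + 887/986=- 60.10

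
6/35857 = 6/35857=0.00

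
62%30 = 2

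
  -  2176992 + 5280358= 3103366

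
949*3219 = 3054831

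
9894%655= 69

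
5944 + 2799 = 8743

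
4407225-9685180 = - 5277955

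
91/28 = 13/4 = 3.25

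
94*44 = 4136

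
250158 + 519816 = 769974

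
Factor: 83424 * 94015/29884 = 2^3*3^1*5^1 * 11^1 *31^ ( -1 )*79^1*241^( - 1 )*18803^1 = 1960776840/7471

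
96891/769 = 96891/769 = 126.00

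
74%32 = 10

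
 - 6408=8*( - 801)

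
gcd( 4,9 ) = 1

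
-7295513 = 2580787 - 9876300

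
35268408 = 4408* 8001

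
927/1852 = 927/1852 = 0.50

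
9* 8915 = 80235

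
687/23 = 687/23=29.87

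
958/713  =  958/713  =  1.34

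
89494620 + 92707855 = 182202475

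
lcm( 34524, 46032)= 138096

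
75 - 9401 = - 9326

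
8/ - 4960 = -1/620 =-  0.00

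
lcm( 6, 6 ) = 6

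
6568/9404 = 1642/2351=0.70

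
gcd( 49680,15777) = 9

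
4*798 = 3192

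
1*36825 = 36825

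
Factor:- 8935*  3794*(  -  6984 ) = 236753339760 = 2^4*3^2*5^1*7^1*97^1*271^1*1787^1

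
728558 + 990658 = 1719216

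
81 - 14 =67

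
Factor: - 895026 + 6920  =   - 888106 =- 2^1*167^1*2659^1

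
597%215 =167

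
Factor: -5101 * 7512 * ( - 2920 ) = 2^6*3^1*5^1 *73^1*313^1*  5101^1 = 111890639040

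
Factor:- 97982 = -2^1 * 48991^1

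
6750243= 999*6757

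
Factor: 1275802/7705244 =637901/3852622 = 2^( - 1) *11^1  *  113^( - 1 )*17047^ ( - 1)*57991^1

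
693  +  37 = 730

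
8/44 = 2/11 = 0.18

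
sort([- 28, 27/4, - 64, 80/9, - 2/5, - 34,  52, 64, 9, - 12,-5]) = [-64,-34 ,  -  28, - 12  , -5,-2/5,  27/4,80/9, 9,  52, 64]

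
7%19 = 7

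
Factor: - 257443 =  - 257443^1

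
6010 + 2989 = 8999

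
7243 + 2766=10009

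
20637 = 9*2293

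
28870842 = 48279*598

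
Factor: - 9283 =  - 9283^1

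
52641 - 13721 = 38920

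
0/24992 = 0 = 0.00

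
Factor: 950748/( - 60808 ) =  - 237687/15202 = - 2^( - 1 )*3^1*11^( - 1 )*691^( - 1 )*79229^1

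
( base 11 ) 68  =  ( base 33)28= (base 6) 202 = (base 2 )1001010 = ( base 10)74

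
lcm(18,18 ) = 18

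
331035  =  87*3805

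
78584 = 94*836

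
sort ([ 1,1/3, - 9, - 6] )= [ - 9, - 6,1/3,1]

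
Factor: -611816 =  - 2^3*31^1 * 2467^1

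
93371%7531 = 2999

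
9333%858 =753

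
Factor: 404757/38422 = 2^ ( - 1) * 3^4*19^1* 263^1*19211^( - 1 )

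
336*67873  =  22805328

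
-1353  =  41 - 1394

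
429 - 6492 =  - 6063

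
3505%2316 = 1189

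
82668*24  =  1984032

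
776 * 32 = 24832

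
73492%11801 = 2686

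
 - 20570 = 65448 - 86018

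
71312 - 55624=15688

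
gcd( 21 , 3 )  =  3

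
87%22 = 21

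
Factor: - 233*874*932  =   - 2^3*19^1*23^1*233^2 = -189794344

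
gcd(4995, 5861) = 1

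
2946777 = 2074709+872068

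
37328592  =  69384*538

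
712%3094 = 712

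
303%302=1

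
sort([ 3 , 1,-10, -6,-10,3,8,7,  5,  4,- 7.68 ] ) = [-10,  -  10,-7.68,- 6,1, 3,3,4, 5,7,8]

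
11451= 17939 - 6488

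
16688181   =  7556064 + 9132117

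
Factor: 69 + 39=2^2*3^3  =  108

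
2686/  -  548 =-5 + 27/274 = - 4.90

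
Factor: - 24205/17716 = - 235/172 = -  2^( - 2)*5^1*43^(-1)*47^1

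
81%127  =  81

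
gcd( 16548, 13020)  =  84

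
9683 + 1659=11342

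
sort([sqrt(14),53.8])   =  [sqrt( 14 ), 53.8 ]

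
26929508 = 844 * 31907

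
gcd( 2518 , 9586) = 2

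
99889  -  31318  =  68571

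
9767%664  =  471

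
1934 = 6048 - 4114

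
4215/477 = 8+133/159 = 8.84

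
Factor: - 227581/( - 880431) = 3^( - 1 ) * 31^( - 1 ) * 9467^(  -  1 ) *227581^1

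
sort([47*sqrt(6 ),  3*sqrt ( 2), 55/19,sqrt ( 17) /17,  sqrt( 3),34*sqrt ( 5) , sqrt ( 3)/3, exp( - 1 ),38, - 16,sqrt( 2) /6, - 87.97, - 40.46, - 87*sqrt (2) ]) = [ - 87*sqrt(2), - 87.97 ,- 40.46,  -  16, sqrt ( 2)/6,sqrt ( 17)/17,  exp(- 1), sqrt ( 3) /3,  sqrt(3),  55/19, 3*sqrt( 2) , 38,34*sqrt( 5), 47 * sqrt( 6) ]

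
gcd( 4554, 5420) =2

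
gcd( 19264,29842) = 86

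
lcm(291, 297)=28809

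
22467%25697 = 22467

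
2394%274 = 202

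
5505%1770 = 195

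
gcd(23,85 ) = 1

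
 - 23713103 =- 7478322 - 16234781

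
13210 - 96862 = - 83652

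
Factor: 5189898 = 2^1*3^1*7^1 * 29^1 * 4261^1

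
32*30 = 960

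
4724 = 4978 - 254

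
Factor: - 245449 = -103^1* 2383^1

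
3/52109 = 3/52109 = 0.00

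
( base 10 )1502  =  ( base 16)5DE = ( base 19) 431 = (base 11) 1146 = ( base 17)536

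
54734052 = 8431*6492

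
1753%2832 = 1753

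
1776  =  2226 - 450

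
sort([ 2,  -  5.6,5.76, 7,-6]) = [  -  6, - 5.6,2,5.76,  7]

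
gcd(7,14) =7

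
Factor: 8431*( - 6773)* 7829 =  - 13^1*521^1 * 7829^1*8431^1 = - 447060663127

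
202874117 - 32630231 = 170243886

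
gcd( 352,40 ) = 8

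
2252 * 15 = 33780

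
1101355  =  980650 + 120705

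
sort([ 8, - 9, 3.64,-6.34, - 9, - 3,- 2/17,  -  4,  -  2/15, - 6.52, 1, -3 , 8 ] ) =[ - 9, - 9,-6.52, - 6.34,  -  4,-3,-3, - 2/15, - 2/17,1, 3.64, 8,8]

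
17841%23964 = 17841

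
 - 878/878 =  - 1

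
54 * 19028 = 1027512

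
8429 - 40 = 8389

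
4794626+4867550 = 9662176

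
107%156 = 107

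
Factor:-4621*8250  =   - 38123250 = - 2^1*3^1*5^3*11^1*4621^1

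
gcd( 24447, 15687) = 3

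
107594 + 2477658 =2585252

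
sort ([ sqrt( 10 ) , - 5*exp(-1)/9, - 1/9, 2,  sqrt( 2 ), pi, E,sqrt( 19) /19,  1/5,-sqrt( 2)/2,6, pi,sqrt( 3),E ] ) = [ - sqrt( 2) /2,  -  5*exp( - 1)/9, -1/9,1/5,sqrt( 19)/19,sqrt( 2),sqrt(3), 2,E,  E, pi, pi,  sqrt( 10 ),6]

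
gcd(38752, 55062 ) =14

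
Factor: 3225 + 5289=8514= 2^1*3^2*11^1* 43^1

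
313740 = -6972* (  -  45 ) 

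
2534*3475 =8805650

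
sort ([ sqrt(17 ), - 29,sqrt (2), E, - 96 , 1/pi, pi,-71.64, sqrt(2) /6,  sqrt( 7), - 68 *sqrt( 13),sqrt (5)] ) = [ - 68*sqrt(13), - 96,-71.64, - 29,  sqrt( 2 ) /6,1/pi , sqrt( 2 ), sqrt(5),sqrt( 7), E, pi,sqrt(17)]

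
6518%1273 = 153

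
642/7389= 214/2463 = 0.09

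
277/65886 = 277/65886 = 0.00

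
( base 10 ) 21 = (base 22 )L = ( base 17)14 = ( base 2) 10101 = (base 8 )25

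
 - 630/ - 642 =105/107 = 0.98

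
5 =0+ 5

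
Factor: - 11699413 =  - 11^1* 733^1*1451^1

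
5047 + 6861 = 11908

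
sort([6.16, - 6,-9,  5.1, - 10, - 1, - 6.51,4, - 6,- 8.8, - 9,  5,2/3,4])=[-10, - 9,- 9, - 8.8, - 6.51 ,-6, - 6, - 1,2/3,4,4, 5,5.1, 6.16 ] 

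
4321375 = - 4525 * ( - 955 )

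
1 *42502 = 42502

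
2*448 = 896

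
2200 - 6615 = -4415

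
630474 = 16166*39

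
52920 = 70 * 756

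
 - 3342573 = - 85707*39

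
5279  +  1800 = 7079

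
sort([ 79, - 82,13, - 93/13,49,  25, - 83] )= [ - 83, - 82, - 93/13,13, 25,49, 79]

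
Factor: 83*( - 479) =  - 83^1*479^1 = - 39757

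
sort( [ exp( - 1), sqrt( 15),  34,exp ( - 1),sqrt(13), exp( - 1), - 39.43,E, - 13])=[-39.43, - 13, exp(-1 ), exp(- 1),exp(-1 ), E,sqrt(13),sqrt(15),34] 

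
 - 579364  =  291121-870485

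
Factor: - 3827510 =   -  2^1*5^1*382751^1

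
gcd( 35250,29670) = 30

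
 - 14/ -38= 7/19 = 0.37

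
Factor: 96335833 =11^1*19^1*460937^1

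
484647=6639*73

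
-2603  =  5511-8114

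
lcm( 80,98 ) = 3920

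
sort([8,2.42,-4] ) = [  -  4,2.42,8 ] 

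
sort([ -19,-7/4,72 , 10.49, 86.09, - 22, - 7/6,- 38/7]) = [ - 22, - 19,-38/7, - 7/4, - 7/6, 10.49, 72, 86.09] 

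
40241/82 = 40241/82= 490.74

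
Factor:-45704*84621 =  - 2^3*3^1*29^1*67^1*197^1*421^1= - 3867518184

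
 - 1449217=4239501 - 5688718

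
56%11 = 1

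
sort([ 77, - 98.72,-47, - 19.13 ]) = [-98.72,-47,-19.13, 77] 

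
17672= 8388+9284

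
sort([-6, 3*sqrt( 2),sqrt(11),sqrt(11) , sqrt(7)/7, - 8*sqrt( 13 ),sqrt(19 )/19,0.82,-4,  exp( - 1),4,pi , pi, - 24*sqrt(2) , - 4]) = [-24* sqrt(2), - 8*  sqrt(13), -6, - 4,-4, sqrt(19)/19,  exp( - 1),sqrt(7) /7,0.82,pi, pi, sqrt( 11 ),  sqrt( 11), 4,3*sqrt(2)]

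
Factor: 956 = 2^2*239^1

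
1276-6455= - 5179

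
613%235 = 143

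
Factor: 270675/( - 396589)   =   - 3^3*5^2 *23^( -1 )*43^( - 1)= - 675/989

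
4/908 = 1/227 = 0.00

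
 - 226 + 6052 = 5826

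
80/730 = 8/73 = 0.11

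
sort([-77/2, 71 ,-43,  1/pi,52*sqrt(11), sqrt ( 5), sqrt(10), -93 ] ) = [- 93,-43,-77/2,1/pi , sqrt(  5 ),sqrt( 10 ),  71, 52*sqrt(11)]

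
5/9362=5/9362 =0.00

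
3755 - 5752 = -1997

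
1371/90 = 457/30 = 15.23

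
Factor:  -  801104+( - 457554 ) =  - 2^1*29^1*21701^1 = - 1258658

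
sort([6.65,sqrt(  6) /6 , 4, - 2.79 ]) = [-2.79, sqrt(6)/6 , 4 , 6.65] 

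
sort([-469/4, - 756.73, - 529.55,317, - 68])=[ - 756.73, - 529.55, -469/4, - 68,317]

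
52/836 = 13/209 = 0.06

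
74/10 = 37/5 = 7.40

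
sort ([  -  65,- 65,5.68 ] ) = [- 65 ,-65, 5.68] 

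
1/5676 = 1/5676=0.00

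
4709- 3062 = 1647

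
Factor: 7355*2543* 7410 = 2^1 * 3^1*5^2*13^1*19^1*1471^1 * 2543^1 = 138594898650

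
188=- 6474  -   - 6662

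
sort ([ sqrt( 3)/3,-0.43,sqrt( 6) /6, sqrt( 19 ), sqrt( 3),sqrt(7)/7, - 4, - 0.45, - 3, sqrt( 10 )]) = [ - 4  , - 3, - 0.45,-0.43, sqrt( 7 ) /7,  sqrt ( 6)/6, sqrt( 3 )/3,sqrt(3 ),sqrt( 10 ) , sqrt(19 )] 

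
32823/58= 32823/58 = 565.91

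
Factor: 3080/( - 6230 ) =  - 2^2 * 11^1*89^ ( - 1) = - 44/89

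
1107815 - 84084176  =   - 82976361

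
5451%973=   586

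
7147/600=7147/600 = 11.91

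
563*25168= 14169584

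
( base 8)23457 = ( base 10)10031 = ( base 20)151b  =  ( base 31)ADI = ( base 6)114235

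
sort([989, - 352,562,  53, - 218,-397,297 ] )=[ - 397, - 352,-218,53,297,  562,989] 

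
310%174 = 136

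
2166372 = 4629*468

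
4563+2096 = 6659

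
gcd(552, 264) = 24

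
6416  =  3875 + 2541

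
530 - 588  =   - 58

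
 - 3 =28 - 31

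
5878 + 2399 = 8277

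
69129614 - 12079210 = 57050404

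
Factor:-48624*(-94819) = 2^4 * 3^1* 1013^1*94819^1 = 4610479056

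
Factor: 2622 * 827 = 2168394 = 2^1 * 3^1*19^1*23^1  *  827^1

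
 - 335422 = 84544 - 419966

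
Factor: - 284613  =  -3^1*7^1*13553^1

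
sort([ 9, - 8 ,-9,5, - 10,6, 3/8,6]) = [ - 10, - 9, - 8,3/8,5, 6, 6, 9]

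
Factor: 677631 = 3^1 * 107^1*2111^1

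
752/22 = 34 + 2/11=34.18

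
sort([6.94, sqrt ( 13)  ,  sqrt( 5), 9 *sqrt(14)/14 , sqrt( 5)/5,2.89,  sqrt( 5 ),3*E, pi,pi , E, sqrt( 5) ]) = [sqrt( 5 ) /5, sqrt(5) , sqrt( 5),sqrt (5 ), 9*sqrt(14) /14, E, 2.89,pi , pi, sqrt( 13),6.94, 3*E] 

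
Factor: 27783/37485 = 63/85 = 3^2 * 5^( - 1 )*7^1*  17^( - 1)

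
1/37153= 1/37153 = 0.00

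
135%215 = 135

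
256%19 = 9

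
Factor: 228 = 2^2* 3^1*19^1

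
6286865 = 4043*1555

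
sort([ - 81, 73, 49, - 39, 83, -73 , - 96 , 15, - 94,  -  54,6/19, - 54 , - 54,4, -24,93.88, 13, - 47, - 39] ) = [-96, - 94, - 81, - 73, - 54, - 54,-54 , - 47, - 39,-39, - 24, 6/19, 4,13,  15, 49, 73, 83,  93.88]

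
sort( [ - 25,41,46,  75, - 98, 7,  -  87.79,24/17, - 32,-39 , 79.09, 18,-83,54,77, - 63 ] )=[ - 98,-87.79,-83, - 63 , - 39, - 32,  -  25,24/17,7,18,41,46,54,75,77,79.09]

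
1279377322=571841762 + 707535560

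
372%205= 167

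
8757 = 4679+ 4078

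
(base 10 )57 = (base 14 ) 41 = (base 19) 30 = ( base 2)111001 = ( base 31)1Q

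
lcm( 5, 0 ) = 0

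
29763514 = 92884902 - 63121388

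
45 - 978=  - 933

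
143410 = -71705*( - 2 ) 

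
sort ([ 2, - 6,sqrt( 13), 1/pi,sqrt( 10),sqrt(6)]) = [ - 6, 1/pi, 2,sqrt(6),sqrt( 10),sqrt ( 13) ] 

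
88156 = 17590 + 70566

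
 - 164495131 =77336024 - 241831155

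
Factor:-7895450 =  - 2^1 * 5^2*19^1*8311^1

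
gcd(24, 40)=8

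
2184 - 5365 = -3181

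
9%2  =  1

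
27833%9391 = 9051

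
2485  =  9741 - 7256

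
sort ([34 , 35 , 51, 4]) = [4, 34 , 35,51]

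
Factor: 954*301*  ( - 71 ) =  - 2^1*3^2*7^1 * 43^1*53^1 * 71^1 = -  20387934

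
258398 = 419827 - 161429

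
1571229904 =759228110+812001794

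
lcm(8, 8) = 8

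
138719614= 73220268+65499346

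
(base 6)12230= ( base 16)71a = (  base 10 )1818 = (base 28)28q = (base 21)42c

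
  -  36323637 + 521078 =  -35802559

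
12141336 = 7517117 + 4624219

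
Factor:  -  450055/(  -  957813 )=3^ ( - 1)*5^1*47^ ( - 1)*6793^ ( - 1) * 90011^1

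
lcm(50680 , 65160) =456120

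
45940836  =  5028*9137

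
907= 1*907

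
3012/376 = 753/94 = 8.01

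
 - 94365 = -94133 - 232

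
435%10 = 5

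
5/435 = 1/87 = 0.01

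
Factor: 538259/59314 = 2^( - 1 )*47^( -1)*631^( - 1 )*538259^1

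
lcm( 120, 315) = 2520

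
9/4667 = 9/4667= 0.00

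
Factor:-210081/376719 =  - 70027/125573 = - 7^(-1 )*239^1 * 293^1*17939^(-1) 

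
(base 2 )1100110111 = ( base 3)1010111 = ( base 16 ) 337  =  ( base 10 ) 823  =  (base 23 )1CI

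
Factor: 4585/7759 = 5^1*7^1 * 131^1*7759^( - 1 ) 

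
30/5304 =5/884  =  0.01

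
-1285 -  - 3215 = 1930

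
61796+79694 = 141490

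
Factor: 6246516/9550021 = 2^2 * 3^1*13^( - 2)* 19^1* 27397^1*56509^(-1 ) 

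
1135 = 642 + 493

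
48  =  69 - 21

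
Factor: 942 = 2^1 * 3^1*157^1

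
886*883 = 782338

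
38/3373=38/3373= 0.01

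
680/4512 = 85/564 = 0.15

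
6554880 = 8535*768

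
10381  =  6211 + 4170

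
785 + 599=1384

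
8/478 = 4/239 = 0.02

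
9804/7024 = 1+695/1756= 1.40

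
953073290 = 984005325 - 30932035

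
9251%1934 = 1515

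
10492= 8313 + 2179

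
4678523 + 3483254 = 8161777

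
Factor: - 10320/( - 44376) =10/43= 2^1*5^1*43^(- 1)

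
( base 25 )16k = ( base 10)795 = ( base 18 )283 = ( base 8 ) 1433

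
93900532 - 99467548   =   - 5567016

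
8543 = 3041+5502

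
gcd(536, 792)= 8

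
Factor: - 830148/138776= - 993/166=-2^( - 1)*3^1*  83^( - 1)*331^1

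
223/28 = 223/28 =7.96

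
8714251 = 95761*91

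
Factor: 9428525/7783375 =5^( - 1)*37^1*71^( - 1) * 877^( - 1 )*10193^1 = 377141/311335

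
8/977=8/977 = 0.01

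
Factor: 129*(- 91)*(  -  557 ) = 3^1*7^1*13^1*43^1*557^1 = 6538623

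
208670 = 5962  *35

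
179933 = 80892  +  99041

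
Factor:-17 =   -  17^1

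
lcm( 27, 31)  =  837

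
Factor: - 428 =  - 2^2*107^1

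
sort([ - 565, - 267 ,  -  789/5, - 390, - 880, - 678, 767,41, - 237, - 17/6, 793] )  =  [ - 880,  -  678, - 565, - 390,  -  267 , - 237,- 789/5, - 17/6,41,  767,793] 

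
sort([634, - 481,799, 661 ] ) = [-481, 634,  661, 799 ]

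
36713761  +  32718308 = 69432069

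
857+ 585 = 1442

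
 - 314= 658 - 972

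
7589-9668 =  - 2079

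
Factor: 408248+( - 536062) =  - 2^1*63907^1 = - 127814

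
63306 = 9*7034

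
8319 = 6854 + 1465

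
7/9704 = 7/9704  =  0.00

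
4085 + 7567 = 11652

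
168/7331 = 168/7331 = 0.02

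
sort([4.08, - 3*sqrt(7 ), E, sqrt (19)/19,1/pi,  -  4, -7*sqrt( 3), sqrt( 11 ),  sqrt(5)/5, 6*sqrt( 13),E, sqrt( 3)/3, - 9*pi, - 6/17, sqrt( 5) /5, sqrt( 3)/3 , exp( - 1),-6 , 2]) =[- 9*pi,-7 * sqrt(3),  -  3*sqrt( 7), - 6, - 4, - 6/17,sqrt (19)/19,  1/pi, exp(-1 ), sqrt( 5)/5, sqrt( 5)/5, sqrt(3 )/3 , sqrt(3) /3, 2, E,E, sqrt( 11 ),  4.08, 6*sqrt( 13)]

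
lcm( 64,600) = 4800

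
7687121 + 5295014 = 12982135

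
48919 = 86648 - 37729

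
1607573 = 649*2477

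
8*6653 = 53224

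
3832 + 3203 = 7035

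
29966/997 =30 + 56/997 = 30.06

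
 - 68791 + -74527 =-143318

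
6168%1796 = 780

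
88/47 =88/47 = 1.87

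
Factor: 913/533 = 11^1*13^(  -  1)* 41^(  -  1)*83^1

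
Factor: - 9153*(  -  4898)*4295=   192550837230 = 2^1*3^4*5^1*31^1*79^1*113^1 * 859^1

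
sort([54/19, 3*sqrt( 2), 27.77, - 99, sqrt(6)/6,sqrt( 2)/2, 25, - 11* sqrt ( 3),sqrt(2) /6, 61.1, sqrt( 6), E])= [ - 99,  -  11*sqrt( 3 ), sqrt( 2 ) /6, sqrt(6 )/6, sqrt( 2 ) /2 , sqrt(6 ), E, 54/19,3*sqrt (2 ), 25, 27.77, 61.1 ] 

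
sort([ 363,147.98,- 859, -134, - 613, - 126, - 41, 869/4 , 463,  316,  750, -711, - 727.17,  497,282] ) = [ - 859,  -  727.17  , - 711, - 613 ,-134,- 126, - 41,147.98, 869/4,  282, 316,363, 463, 497,  750 ]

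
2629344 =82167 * 32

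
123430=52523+70907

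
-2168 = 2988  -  5156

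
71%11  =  5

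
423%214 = 209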